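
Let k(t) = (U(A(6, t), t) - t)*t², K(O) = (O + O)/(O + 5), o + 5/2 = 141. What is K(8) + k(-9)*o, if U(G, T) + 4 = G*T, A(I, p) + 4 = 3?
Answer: 2041783/13 ≈ 1.5706e+5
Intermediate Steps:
o = 277/2 (o = -5/2 + 141 = 277/2 ≈ 138.50)
A(I, p) = -1 (A(I, p) = -4 + 3 = -1)
U(G, T) = -4 + G*T
K(O) = 2*O/(5 + O) (K(O) = (2*O)/(5 + O) = 2*O/(5 + O))
k(t) = t²*(-4 - 2*t) (k(t) = ((-4 - t) - t)*t² = (-4 - 2*t)*t² = t²*(-4 - 2*t))
K(8) + k(-9)*o = 2*8/(5 + 8) + (2*(-9)²*(-2 - 1*(-9)))*(277/2) = 2*8/13 + (2*81*(-2 + 9))*(277/2) = 2*8*(1/13) + (2*81*7)*(277/2) = 16/13 + 1134*(277/2) = 16/13 + 157059 = 2041783/13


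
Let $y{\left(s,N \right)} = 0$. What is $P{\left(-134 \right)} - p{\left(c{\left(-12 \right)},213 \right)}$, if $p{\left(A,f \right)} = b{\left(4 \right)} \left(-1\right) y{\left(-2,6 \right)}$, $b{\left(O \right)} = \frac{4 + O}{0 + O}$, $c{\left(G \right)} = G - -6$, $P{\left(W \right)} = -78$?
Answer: $-78$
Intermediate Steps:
$c{\left(G \right)} = 6 + G$ ($c{\left(G \right)} = G + 6 = 6 + G$)
$b{\left(O \right)} = \frac{4 + O}{O}$
$p{\left(A,f \right)} = 0$ ($p{\left(A,f \right)} = \frac{4 + 4}{4} \left(-1\right) 0 = \frac{1}{4} \cdot 8 \left(-1\right) 0 = 2 \left(-1\right) 0 = \left(-2\right) 0 = 0$)
$P{\left(-134 \right)} - p{\left(c{\left(-12 \right)},213 \right)} = -78 - 0 = -78 + 0 = -78$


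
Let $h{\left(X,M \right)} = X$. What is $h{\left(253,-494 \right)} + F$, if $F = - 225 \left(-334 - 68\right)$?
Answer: $90703$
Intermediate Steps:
$F = 90450$ ($F = - 225 \left(-334 - 68\right) = \left(-225\right) \left(-402\right) = 90450$)
$h{\left(253,-494 \right)} + F = 253 + 90450 = 90703$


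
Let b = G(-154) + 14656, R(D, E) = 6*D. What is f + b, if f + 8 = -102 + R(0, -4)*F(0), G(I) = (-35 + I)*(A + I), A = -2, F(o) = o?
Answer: 44030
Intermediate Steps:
G(I) = (-35 + I)*(-2 + I)
b = 44140 (b = (70 + (-154)² - 37*(-154)) + 14656 = (70 + 23716 + 5698) + 14656 = 29484 + 14656 = 44140)
f = -110 (f = -8 + (-102 + (6*0)*0) = -8 + (-102 + 0*0) = -8 + (-102 + 0) = -8 - 102 = -110)
f + b = -110 + 44140 = 44030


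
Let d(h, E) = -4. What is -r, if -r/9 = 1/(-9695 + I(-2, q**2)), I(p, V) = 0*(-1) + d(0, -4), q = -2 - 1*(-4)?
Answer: -3/3233 ≈ -0.00092793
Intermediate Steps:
q = 2 (q = -2 + 4 = 2)
I(p, V) = -4 (I(p, V) = 0*(-1) - 4 = 0 - 4 = -4)
r = 3/3233 (r = -9/(-9695 - 4) = -9/(-9699) = -9*(-1/9699) = 3/3233 ≈ 0.00092793)
-r = -1*3/3233 = -3/3233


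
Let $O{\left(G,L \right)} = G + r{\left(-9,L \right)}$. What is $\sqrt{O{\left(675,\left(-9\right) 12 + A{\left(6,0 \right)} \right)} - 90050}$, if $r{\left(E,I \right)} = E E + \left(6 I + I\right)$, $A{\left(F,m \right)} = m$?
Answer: $5 i \sqrt{3602} \approx 300.08 i$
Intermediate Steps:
$r{\left(E,I \right)} = E^{2} + 7 I$
$O{\left(G,L \right)} = 81 + G + 7 L$ ($O{\left(G,L \right)} = G + \left(\left(-9\right)^{2} + 7 L\right) = G + \left(81 + 7 L\right) = 81 + G + 7 L$)
$\sqrt{O{\left(675,\left(-9\right) 12 + A{\left(6,0 \right)} \right)} - 90050} = \sqrt{\left(81 + 675 + 7 \left(\left(-9\right) 12 + 0\right)\right) - 90050} = \sqrt{\left(81 + 675 + 7 \left(-108 + 0\right)\right) - 90050} = \sqrt{\left(81 + 675 + 7 \left(-108\right)\right) - 90050} = \sqrt{\left(81 + 675 - 756\right) - 90050} = \sqrt{0 - 90050} = \sqrt{-90050} = 5 i \sqrt{3602}$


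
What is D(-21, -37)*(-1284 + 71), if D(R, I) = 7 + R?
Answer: 16982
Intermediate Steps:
D(-21, -37)*(-1284 + 71) = (7 - 21)*(-1284 + 71) = -14*(-1213) = 16982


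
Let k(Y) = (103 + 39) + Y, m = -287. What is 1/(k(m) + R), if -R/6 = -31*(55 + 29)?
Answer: 1/15479 ≈ 6.4604e-5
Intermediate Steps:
k(Y) = 142 + Y
R = 15624 (R = -(-186)*(55 + 29) = -(-186)*84 = -6*(-2604) = 15624)
1/(k(m) + R) = 1/((142 - 287) + 15624) = 1/(-145 + 15624) = 1/15479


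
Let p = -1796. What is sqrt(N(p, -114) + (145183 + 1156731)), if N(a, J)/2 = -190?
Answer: sqrt(1301534) ≈ 1140.8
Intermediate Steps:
N(a, J) = -380 (N(a, J) = 2*(-190) = -380)
sqrt(N(p, -114) + (145183 + 1156731)) = sqrt(-380 + (145183 + 1156731)) = sqrt(-380 + 1301914) = sqrt(1301534)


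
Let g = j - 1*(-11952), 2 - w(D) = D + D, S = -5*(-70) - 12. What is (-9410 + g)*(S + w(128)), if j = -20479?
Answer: -1506708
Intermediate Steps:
S = 338 (S = 350 - 12 = 338)
w(D) = 2 - 2*D (w(D) = 2 - (D + D) = 2 - 2*D)
g = -8527 (g = -20479 - 1*(-11952) = -20479 + 11952 = -8527)
(-9410 + g)*(S + w(128)) = (-9410 - 8527)*(338 + (2 - 2*128)) = -17937*(338 + (2 - 256)) = -17937*(338 - 254) = -17937*84 = -1506708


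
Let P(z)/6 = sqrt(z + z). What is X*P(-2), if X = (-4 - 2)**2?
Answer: 432*I ≈ 432.0*I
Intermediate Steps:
P(z) = 6*sqrt(2)*sqrt(z) (P(z) = 6*sqrt(z + z) = 6*sqrt(2*z) = 6*(sqrt(2)*sqrt(z)) = 6*sqrt(2)*sqrt(z))
X = 36 (X = (-6)**2 = 36)
X*P(-2) = 36*(6*sqrt(2)*sqrt(-2)) = 36*(6*sqrt(2)*(I*sqrt(2))) = 36*(12*I) = 432*I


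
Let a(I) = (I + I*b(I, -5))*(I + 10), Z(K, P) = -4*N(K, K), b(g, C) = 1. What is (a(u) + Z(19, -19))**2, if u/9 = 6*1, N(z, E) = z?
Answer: 46730896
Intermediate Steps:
u = 54 (u = 9*(6*1) = 9*6 = 54)
Z(K, P) = -4*K
a(I) = 2*I*(10 + I) (a(I) = (I + I*1)*(I + 10) = (I + I)*(10 + I) = (2*I)*(10 + I) = 2*I*(10 + I))
(a(u) + Z(19, -19))**2 = (2*54*(10 + 54) - 4*19)**2 = (2*54*64 - 76)**2 = (6912 - 76)**2 = 6836**2 = 46730896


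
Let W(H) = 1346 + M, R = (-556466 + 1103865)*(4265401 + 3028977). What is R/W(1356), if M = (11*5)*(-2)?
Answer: 1996467611411/618 ≈ 3.2305e+9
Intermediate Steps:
R = 3992935222822 (R = 547399*7294378 = 3992935222822)
M = -110 (M = 55*(-2) = -110)
W(H) = 1236 (W(H) = 1346 - 110 = 1236)
R/W(1356) = 3992935222822/1236 = 3992935222822*(1/1236) = 1996467611411/618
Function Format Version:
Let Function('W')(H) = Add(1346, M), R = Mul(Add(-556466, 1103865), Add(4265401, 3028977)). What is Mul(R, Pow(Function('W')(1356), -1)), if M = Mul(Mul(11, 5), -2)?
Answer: Rational(1996467611411, 618) ≈ 3.2305e+9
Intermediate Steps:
R = 3992935222822 (R = Mul(547399, 7294378) = 3992935222822)
M = -110 (M = Mul(55, -2) = -110)
Function('W')(H) = 1236 (Function('W')(H) = Add(1346, -110) = 1236)
Mul(R, Pow(Function('W')(1356), -1)) = Mul(3992935222822, Pow(1236, -1)) = Mul(3992935222822, Rational(1, 1236)) = Rational(1996467611411, 618)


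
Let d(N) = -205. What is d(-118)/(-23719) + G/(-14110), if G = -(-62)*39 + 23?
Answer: -55005529/334675090 ≈ -0.16436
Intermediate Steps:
G = 2441 (G = -62*(-39) + 23 = 2418 + 23 = 2441)
d(-118)/(-23719) + G/(-14110) = -205/(-23719) + 2441/(-14110) = -205*(-1/23719) + 2441*(-1/14110) = 205/23719 - 2441/14110 = -55005529/334675090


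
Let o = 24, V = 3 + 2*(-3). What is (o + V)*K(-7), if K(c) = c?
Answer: -147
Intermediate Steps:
V = -3 (V = 3 - 6 = -3)
(o + V)*K(-7) = (24 - 3)*(-7) = 21*(-7) = -147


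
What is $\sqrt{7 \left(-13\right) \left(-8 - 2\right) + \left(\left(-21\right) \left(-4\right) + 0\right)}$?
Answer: $\sqrt{994} \approx 31.528$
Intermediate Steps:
$\sqrt{7 \left(-13\right) \left(-8 - 2\right) + \left(\left(-21\right) \left(-4\right) + 0\right)} = \sqrt{\left(-91\right) \left(-10\right) + \left(84 + 0\right)} = \sqrt{910 + 84} = \sqrt{994}$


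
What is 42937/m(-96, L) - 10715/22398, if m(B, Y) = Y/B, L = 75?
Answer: -30774761507/559950 ≈ -54960.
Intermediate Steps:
42937/m(-96, L) - 10715/22398 = 42937/((75/(-96))) - 10715/22398 = 42937/((75*(-1/96))) - 10715*1/22398 = 42937/(-25/32) - 10715/22398 = 42937*(-32/25) - 10715/22398 = -1373984/25 - 10715/22398 = -30774761507/559950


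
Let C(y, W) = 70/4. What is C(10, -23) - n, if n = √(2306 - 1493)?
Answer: 35/2 - √813 ≈ -11.013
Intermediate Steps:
C(y, W) = 35/2 (C(y, W) = 70*(¼) = 35/2)
n = √813 ≈ 28.513
C(10, -23) - n = 35/2 - √813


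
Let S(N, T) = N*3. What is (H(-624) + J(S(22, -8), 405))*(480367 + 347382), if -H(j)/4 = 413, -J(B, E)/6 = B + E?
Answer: -3706660022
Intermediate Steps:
S(N, T) = 3*N
J(B, E) = -6*B - 6*E (J(B, E) = -6*(B + E) = -6*B - 6*E)
H(j) = -1652 (H(j) = -4*413 = -1652)
(H(-624) + J(S(22, -8), 405))*(480367 + 347382) = (-1652 + (-18*22 - 6*405))*(480367 + 347382) = (-1652 + (-6*66 - 2430))*827749 = (-1652 + (-396 - 2430))*827749 = (-1652 - 2826)*827749 = -4478*827749 = -3706660022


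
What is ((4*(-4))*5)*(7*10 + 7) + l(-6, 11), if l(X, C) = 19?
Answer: -6141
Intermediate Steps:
((4*(-4))*5)*(7*10 + 7) + l(-6, 11) = ((4*(-4))*5)*(7*10 + 7) + 19 = (-16*5)*(70 + 7) + 19 = -80*77 + 19 = -6160 + 19 = -6141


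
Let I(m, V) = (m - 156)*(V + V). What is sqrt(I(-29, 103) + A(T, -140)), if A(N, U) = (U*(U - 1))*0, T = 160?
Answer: I*sqrt(38110) ≈ 195.22*I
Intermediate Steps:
A(N, U) = 0 (A(N, U) = (U*(-1 + U))*0 = 0)
I(m, V) = 2*V*(-156 + m) (I(m, V) = (-156 + m)*(2*V) = 2*V*(-156 + m))
sqrt(I(-29, 103) + A(T, -140)) = sqrt(2*103*(-156 - 29) + 0) = sqrt(2*103*(-185) + 0) = sqrt(-38110 + 0) = sqrt(-38110) = I*sqrt(38110)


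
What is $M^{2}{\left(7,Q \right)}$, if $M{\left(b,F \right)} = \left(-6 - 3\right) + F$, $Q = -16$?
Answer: $625$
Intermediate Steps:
$M{\left(b,F \right)} = -9 + F$
$M^{2}{\left(7,Q \right)} = \left(-9 - 16\right)^{2} = \left(-25\right)^{2} = 625$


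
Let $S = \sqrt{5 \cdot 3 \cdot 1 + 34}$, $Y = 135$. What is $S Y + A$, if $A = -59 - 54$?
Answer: $832$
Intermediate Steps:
$A = -113$ ($A = -59 - 54 = -113$)
$S = 7$ ($S = \sqrt{15 \cdot 1 + 34} = \sqrt{15 + 34} = \sqrt{49} = 7$)
$S Y + A = 7 \cdot 135 - 113 = 945 - 113 = 832$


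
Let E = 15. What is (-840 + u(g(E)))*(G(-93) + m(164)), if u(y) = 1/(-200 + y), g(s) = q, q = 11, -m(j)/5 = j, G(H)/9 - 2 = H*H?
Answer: -12230788679/189 ≈ -6.4713e+7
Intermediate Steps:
G(H) = 18 + 9*H² (G(H) = 18 + 9*(H*H) = 18 + 9*H²)
m(j) = -5*j
g(s) = 11
(-840 + u(g(E)))*(G(-93) + m(164)) = (-840 + 1/(-200 + 11))*((18 + 9*(-93)²) - 5*164) = (-840 + 1/(-189))*((18 + 9*8649) - 820) = (-840 - 1/189)*((18 + 77841) - 820) = -158761*(77859 - 820)/189 = -158761/189*77039 = -12230788679/189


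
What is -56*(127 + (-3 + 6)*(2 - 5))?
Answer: -6608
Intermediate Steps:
-56*(127 + (-3 + 6)*(2 - 5)) = -56*(127 + 3*(-3)) = -56*(127 - 9) = -56*118 = -6608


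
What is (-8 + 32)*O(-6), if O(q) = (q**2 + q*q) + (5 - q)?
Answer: 1992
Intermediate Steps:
O(q) = 5 - q + 2*q**2 (O(q) = (q**2 + q**2) + (5 - q) = 2*q**2 + (5 - q) = 5 - q + 2*q**2)
(-8 + 32)*O(-6) = (-8 + 32)*(5 - 1*(-6) + 2*(-6)**2) = 24*(5 + 6 + 2*36) = 24*(5 + 6 + 72) = 24*83 = 1992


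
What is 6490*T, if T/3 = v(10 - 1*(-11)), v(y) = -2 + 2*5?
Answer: 155760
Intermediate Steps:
v(y) = 8 (v(y) = -2 + 10 = 8)
T = 24 (T = 3*8 = 24)
6490*T = 6490*24 = 155760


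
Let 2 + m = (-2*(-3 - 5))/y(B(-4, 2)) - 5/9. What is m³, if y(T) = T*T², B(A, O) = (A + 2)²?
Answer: -571787/46656 ≈ -12.255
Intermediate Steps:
B(A, O) = (2 + A)²
y(T) = T³
m = -83/36 (m = -2 + ((-2*(-3 - 5))/(((2 - 4)²)³) - 5/9) = -2 + ((-2*(-8))/(((-2)²)³) - 5*⅑) = -2 + (16/(4³) - 5/9) = -2 + (16/64 - 5/9) = -2 + (16*(1/64) - 5/9) = -2 + (¼ - 5/9) = -2 - 11/36 = -83/36 ≈ -2.3056)
m³ = (-83/36)³ = -571787/46656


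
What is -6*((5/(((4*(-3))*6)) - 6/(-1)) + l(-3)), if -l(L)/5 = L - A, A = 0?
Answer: -1507/12 ≈ -125.58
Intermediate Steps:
l(L) = -5*L (l(L) = -5*(L - 1*0) = -5*(L + 0) = -5*L)
-6*((5/(((4*(-3))*6)) - 6/(-1)) + l(-3)) = -6*((5/(((4*(-3))*6)) - 6/(-1)) - 5*(-3)) = -6*((5/((-12*6)) - 6*(-1)) + 15) = -6*((5/(-72) + 6) + 15) = -6*((5*(-1/72) + 6) + 15) = -6*((-5/72 + 6) + 15) = -6*(427/72 + 15) = -6*1507/72 = -1507/12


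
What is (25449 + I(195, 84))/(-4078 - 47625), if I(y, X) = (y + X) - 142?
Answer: -25586/51703 ≈ -0.49486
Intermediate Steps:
I(y, X) = -142 + X + y (I(y, X) = (X + y) - 142 = -142 + X + y)
(25449 + I(195, 84))/(-4078 - 47625) = (25449 + (-142 + 84 + 195))/(-4078 - 47625) = (25449 + 137)/(-51703) = 25586*(-1/51703) = -25586/51703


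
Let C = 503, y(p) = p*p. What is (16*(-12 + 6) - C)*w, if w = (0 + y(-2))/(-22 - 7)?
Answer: 2396/29 ≈ 82.621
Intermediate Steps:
y(p) = p²
w = -4/29 (w = (0 + (-2)²)/(-22 - 7) = (0 + 4)/(-29) = 4*(-1/29) = -4/29 ≈ -0.13793)
(16*(-12 + 6) - C)*w = (16*(-12 + 6) - 1*503)*(-4/29) = (16*(-6) - 503)*(-4/29) = (-96 - 503)*(-4/29) = -599*(-4/29) = 2396/29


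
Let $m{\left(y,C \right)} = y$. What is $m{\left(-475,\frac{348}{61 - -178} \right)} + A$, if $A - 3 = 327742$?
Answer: $327270$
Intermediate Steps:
$A = 327745$ ($A = 3 + 327742 = 327745$)
$m{\left(-475,\frac{348}{61 - -178} \right)} + A = -475 + 327745 = 327270$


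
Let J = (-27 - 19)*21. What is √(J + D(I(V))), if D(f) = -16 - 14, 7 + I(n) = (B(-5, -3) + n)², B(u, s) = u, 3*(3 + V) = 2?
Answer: 2*I*√249 ≈ 31.559*I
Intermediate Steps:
V = -7/3 (V = -3 + (⅓)*2 = -3 + ⅔ = -7/3 ≈ -2.3333)
J = -966 (J = -46*21 = -966)
I(n) = -7 + (-5 + n)²
D(f) = -30
√(J + D(I(V))) = √(-966 - 30) = √(-996) = 2*I*√249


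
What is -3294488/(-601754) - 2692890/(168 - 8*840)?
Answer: 45612300401/109519228 ≈ 416.48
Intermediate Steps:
-3294488/(-601754) - 2692890/(168 - 8*840) = -3294488*(-1/601754) - 2692890/(168 - 6720) = 1647244/300877 - 2692890/(-6552) = 1647244/300877 - 2692890*(-1/6552) = 1647244/300877 + 149605/364 = 45612300401/109519228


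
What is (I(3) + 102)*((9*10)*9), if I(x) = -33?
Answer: 55890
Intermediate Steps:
(I(3) + 102)*((9*10)*9) = (-33 + 102)*((9*10)*9) = 69*(90*9) = 69*810 = 55890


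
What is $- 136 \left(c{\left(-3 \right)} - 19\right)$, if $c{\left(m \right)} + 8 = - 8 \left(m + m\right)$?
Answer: $-2856$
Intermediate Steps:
$c{\left(m \right)} = -8 - 16 m$ ($c{\left(m \right)} = -8 - 8 \left(m + m\right) = -8 - 8 \cdot 2 m = -8 - 16 m$)
$- 136 \left(c{\left(-3 \right)} - 19\right) = - 136 \left(\left(-8 - -48\right) - 19\right) = - 136 \left(\left(-8 + 48\right) - 19\right) = - 136 \left(40 - 19\right) = \left(-136\right) 21 = -2856$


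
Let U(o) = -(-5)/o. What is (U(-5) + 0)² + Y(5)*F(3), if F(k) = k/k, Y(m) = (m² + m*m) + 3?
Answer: 54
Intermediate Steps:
U(o) = 5/o
Y(m) = 3 + 2*m² (Y(m) = (m² + m²) + 3 = 2*m² + 3 = 3 + 2*m²)
F(k) = 1
(U(-5) + 0)² + Y(5)*F(3) = (5/(-5) + 0)² + (3 + 2*5²)*1 = (5*(-⅕) + 0)² + (3 + 2*25)*1 = (-1 + 0)² + (3 + 50)*1 = (-1)² + 53*1 = 1 + 53 = 54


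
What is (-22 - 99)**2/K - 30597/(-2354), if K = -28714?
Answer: 211024336/16898189 ≈ 12.488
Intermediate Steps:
(-22 - 99)**2/K - 30597/(-2354) = (-22 - 99)**2/(-28714) - 30597/(-2354) = (-121)**2*(-1/28714) - 30597*(-1/2354) = 14641*(-1/28714) + 30597/2354 = -14641/28714 + 30597/2354 = 211024336/16898189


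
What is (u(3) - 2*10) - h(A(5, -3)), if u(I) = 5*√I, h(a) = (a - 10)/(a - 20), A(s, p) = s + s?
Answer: -20 + 5*√3 ≈ -11.340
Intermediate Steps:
A(s, p) = 2*s
h(a) = (-10 + a)/(-20 + a)
(u(3) - 2*10) - h(A(5, -3)) = (5*√3 - 2*10) - (-10 + 2*5)/(-20 + 2*5) = (5*√3 - 20) - (-10 + 10)/(-20 + 10) = (-20 + 5*√3) - 0/(-10) = (-20 + 5*√3) - (-1)*0/10 = (-20 + 5*√3) - 1*0 = (-20 + 5*√3) + 0 = -20 + 5*√3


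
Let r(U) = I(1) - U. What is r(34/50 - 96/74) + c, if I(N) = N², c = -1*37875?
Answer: -35032879/925 ≈ -37873.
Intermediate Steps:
c = -37875
r(U) = 1 - U (r(U) = 1² - U = 1 - U)
r(34/50 - 96/74) + c = (1 - (34/50 - 96/74)) - 37875 = (1 - (34*(1/50) - 96*1/74)) - 37875 = (1 - (17/25 - 48/37)) - 37875 = (1 - 1*(-571/925)) - 37875 = (1 + 571/925) - 37875 = 1496/925 - 37875 = -35032879/925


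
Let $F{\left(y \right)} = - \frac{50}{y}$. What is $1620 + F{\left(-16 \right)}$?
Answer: $\frac{12985}{8} \approx 1623.1$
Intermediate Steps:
$1620 + F{\left(-16 \right)} = 1620 - \frac{50}{-16} = 1620 - - \frac{25}{8} = 1620 + \frac{25}{8} = \frac{12985}{8}$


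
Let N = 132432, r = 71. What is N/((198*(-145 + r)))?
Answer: -11036/1221 ≈ -9.0385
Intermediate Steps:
N/((198*(-145 + r))) = 132432/((198*(-145 + 71))) = 132432/((198*(-74))) = 132432/(-14652) = 132432*(-1/14652) = -11036/1221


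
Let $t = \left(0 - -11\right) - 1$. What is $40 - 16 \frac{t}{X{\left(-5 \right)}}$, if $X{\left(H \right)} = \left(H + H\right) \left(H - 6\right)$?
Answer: $\frac{424}{11} \approx 38.545$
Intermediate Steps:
$X{\left(H \right)} = 2 H \left(-6 + H\right)$
$t = 10$ ($t = \left(0 + 11\right) - 1 = 11 - 1 = 10$)
$40 - 16 \frac{t}{X{\left(-5 \right)}} = 40 - 16 \frac{10}{2 \left(-5\right) \left(-6 - 5\right)} = 40 - 16 \frac{10}{2 \left(-5\right) \left(-11\right)} = 40 - 16 \cdot \frac{10}{110} = 40 - 16 \cdot 10 \cdot \frac{1}{110} = 40 - \frac{16}{11} = \frac{424}{11}$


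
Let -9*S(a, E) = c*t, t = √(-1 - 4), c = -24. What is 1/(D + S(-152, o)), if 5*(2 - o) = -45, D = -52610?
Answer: -47349/2491030922 - 6*I*√5/6227577305 ≈ -1.9008e-5 - 2.1544e-9*I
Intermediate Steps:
t = I*√5 (t = √(-5) = I*√5 ≈ 2.2361*I)
o = 11 (o = 2 - ⅕*(-45) = 2 + 9 = 11)
S(a, E) = 8*I*√5/3 (S(a, E) = -(-8)*I*√5/3 = 8*I*√5/3)
1/(D + S(-152, o)) = 1/(-52610 + 8*I*√5/3)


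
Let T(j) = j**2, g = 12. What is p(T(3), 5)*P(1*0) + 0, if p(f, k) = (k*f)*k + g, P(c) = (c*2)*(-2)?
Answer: 0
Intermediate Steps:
P(c) = -4*c (P(c) = (2*c)*(-2) = -4*c)
p(f, k) = 12 + f*k**2 (p(f, k) = (k*f)*k + 12 = (f*k)*k + 12 = f*k**2 + 12 = 12 + f*k**2)
p(T(3), 5)*P(1*0) + 0 = (12 + 3**2*5**2)*(-4*0) + 0 = (12 + 9*25)*(-4*0) + 0 = (12 + 225)*0 + 0 = 237*0 + 0 = 0 + 0 = 0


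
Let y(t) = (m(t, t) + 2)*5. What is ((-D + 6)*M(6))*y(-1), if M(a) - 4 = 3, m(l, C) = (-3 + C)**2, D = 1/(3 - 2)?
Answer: 3150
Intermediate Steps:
D = 1 (D = 1/1 = 1)
M(a) = 7 (M(a) = 4 + 3 = 7)
y(t) = 10 + 5*(-3 + t)**2 (y(t) = ((-3 + t)**2 + 2)*5 = (2 + (-3 + t)**2)*5 = 10 + 5*(-3 + t)**2)
((-D + 6)*M(6))*y(-1) = ((-1*1 + 6)*7)*(10 + 5*(-3 - 1)**2) = ((-1 + 6)*7)*(10 + 5*(-4)**2) = (5*7)*(10 + 5*16) = 35*(10 + 80) = 35*90 = 3150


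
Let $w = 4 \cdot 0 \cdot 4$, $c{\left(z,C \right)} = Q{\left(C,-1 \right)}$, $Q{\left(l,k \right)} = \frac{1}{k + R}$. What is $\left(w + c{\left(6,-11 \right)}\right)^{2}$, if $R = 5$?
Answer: $\frac{1}{16} \approx 0.0625$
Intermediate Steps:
$Q{\left(l,k \right)} = \frac{1}{5 + k}$ ($Q{\left(l,k \right)} = \frac{1}{k + 5} = \frac{1}{5 + k}$)
$c{\left(z,C \right)} = \frac{1}{4}$ ($c{\left(z,C \right)} = \frac{1}{5 - 1} = \frac{1}{4}$)
$w = 0$ ($w = 4 \cdot 0 = 0$)
$\left(w + c{\left(6,-11 \right)}\right)^{2} = \left(0 + \frac{1}{4}\right)^{2} = \left(\frac{1}{4}\right)^{2} = \frac{1}{16}$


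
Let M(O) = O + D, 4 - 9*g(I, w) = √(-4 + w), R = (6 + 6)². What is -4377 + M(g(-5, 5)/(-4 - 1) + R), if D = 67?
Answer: -62491/15 ≈ -4166.1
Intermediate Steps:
R = 144 (R = 12² = 144)
g(I, w) = 4/9 - √(-4 + w)/9
M(O) = 67 + O (M(O) = O + 67 = 67 + O)
-4377 + M(g(-5, 5)/(-4 - 1) + R) = -4377 + (67 + ((4/9 - √(-4 + 5)/9)/(-4 - 1) + 144)) = -4377 + (67 + ((4/9 - √1/9)/(-5) + 144)) = -4377 + (67 + (-(4/9 - ⅑*1)/5 + 144)) = -4377 + (67 + (-(4/9 - ⅑)/5 + 144)) = -4377 + (67 + (-⅕*⅓ + 144)) = -4377 + (67 + (-1/15 + 144)) = -4377 + (67 + 2159/15) = -4377 + 3164/15 = -62491/15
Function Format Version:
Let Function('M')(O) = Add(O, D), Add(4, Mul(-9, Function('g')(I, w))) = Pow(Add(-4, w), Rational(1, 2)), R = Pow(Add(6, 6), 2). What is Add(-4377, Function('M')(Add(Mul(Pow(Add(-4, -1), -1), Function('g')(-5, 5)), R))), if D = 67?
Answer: Rational(-62491, 15) ≈ -4166.1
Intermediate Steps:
R = 144 (R = Pow(12, 2) = 144)
Function('g')(I, w) = Add(Rational(4, 9), Mul(Rational(-1, 9), Pow(Add(-4, w), Rational(1, 2))))
Function('M')(O) = Add(67, O) (Function('M')(O) = Add(O, 67) = Add(67, O))
Add(-4377, Function('M')(Add(Mul(Pow(Add(-4, -1), -1), Function('g')(-5, 5)), R))) = Add(-4377, Add(67, Add(Mul(Pow(Add(-4, -1), -1), Add(Rational(4, 9), Mul(Rational(-1, 9), Pow(Add(-4, 5), Rational(1, 2))))), 144))) = Add(-4377, Add(67, Add(Mul(Pow(-5, -1), Add(Rational(4, 9), Mul(Rational(-1, 9), Pow(1, Rational(1, 2))))), 144))) = Add(-4377, Add(67, Add(Mul(Rational(-1, 5), Add(Rational(4, 9), Mul(Rational(-1, 9), 1))), 144))) = Add(-4377, Add(67, Add(Mul(Rational(-1, 5), Add(Rational(4, 9), Rational(-1, 9))), 144))) = Add(-4377, Add(67, Add(Mul(Rational(-1, 5), Rational(1, 3)), 144))) = Add(-4377, Add(67, Add(Rational(-1, 15), 144))) = Add(-4377, Add(67, Rational(2159, 15))) = Add(-4377, Rational(3164, 15)) = Rational(-62491, 15)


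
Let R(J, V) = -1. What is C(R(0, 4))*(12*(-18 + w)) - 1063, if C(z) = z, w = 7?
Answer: -931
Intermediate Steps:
C(R(0, 4))*(12*(-18 + w)) - 1063 = -12*(-18 + 7) - 1063 = -12*(-11) - 1063 = -1*(-132) - 1063 = 132 - 1063 = -931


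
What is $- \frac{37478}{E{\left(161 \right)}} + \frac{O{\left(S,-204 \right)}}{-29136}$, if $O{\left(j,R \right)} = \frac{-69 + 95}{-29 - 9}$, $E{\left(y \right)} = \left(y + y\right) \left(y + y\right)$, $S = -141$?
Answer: $- \frac{740924045}{2049921552} \approx -0.36144$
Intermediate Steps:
$E{\left(y \right)} = 4 y^{2}$ ($E{\left(y \right)} = 2 y 2 y = 4 y^{2}$)
$O{\left(j,R \right)} = - \frac{13}{19}$ ($O{\left(j,R \right)} = \frac{26}{-38} = 26 \left(- \frac{1}{38}\right) = - \frac{13}{19}$)
$- \frac{37478}{E{\left(161 \right)}} + \frac{O{\left(S,-204 \right)}}{-29136} = - \frac{37478}{4 \cdot 161^{2}} - \frac{13}{19 \left(-29136\right)} = - \frac{37478}{4 \cdot 25921} - - \frac{13}{553584} = - \frac{37478}{103684} + \frac{13}{553584} = \left(-37478\right) \frac{1}{103684} + \frac{13}{553584} = - \frac{2677}{7406} + \frac{13}{553584} = - \frac{740924045}{2049921552}$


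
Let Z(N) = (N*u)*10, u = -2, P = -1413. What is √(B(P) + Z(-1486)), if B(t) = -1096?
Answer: 4*√1789 ≈ 169.19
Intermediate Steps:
Z(N) = -20*N (Z(N) = (N*(-2))*10 = -2*N*10 = -20*N)
√(B(P) + Z(-1486)) = √(-1096 - 20*(-1486)) = √(-1096 + 29720) = √28624 = 4*√1789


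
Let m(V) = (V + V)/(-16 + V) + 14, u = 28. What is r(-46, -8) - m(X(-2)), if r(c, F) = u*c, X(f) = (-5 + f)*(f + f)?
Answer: -3920/3 ≈ -1306.7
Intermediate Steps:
X(f) = 2*f*(-5 + f) (X(f) = (-5 + f)*(2*f) = 2*f*(-5 + f))
r(c, F) = 28*c
m(V) = 14 + 2*V/(-16 + V) (m(V) = (2*V)/(-16 + V) + 14 = 2*V/(-16 + V) + 14 = 14 + 2*V/(-16 + V))
r(-46, -8) - m(X(-2)) = 28*(-46) - 16*(-14 + 2*(-2)*(-5 - 2))/(-16 + 2*(-2)*(-5 - 2)) = -1288 - 16*(-14 + 2*(-2)*(-7))/(-16 + 2*(-2)*(-7)) = -1288 - 16*(-14 + 28)/(-16 + 28) = -1288 - 16*14/12 = -1288 - 1*56/3 = -1288 - 56/3 = -3920/3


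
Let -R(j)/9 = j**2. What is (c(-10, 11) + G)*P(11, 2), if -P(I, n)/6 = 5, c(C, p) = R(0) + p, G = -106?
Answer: 2850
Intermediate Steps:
R(j) = -9*j**2
c(C, p) = p (c(C, p) = -9*0**2 + p = -9*0 + p = 0 + p = p)
P(I, n) = -30 (P(I, n) = -6*5 = -30)
(c(-10, 11) + G)*P(11, 2) = (11 - 106)*(-30) = -95*(-30) = 2850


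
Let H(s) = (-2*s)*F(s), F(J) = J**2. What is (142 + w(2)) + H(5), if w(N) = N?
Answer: -106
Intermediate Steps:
H(s) = -2*s**3 (H(s) = (-2*s)*s**2 = -2*s**3)
(142 + w(2)) + H(5) = (142 + 2) - 2*5**3 = 144 - 2*125 = 144 - 250 = -106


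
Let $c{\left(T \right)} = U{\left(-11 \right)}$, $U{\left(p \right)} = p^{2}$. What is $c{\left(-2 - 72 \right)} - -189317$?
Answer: $189438$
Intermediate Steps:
$c{\left(T \right)} = 121$ ($c{\left(T \right)} = \left(-11\right)^{2} = 121$)
$c{\left(-2 - 72 \right)} - -189317 = 121 - -189317 = 121 + 189317 = 189438$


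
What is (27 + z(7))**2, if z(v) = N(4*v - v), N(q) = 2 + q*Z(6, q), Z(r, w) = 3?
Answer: 8464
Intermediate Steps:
N(q) = 2 + 3*q (N(q) = 2 + q*3 = 2 + 3*q)
z(v) = 2 + 9*v (z(v) = 2 + 3*(4*v - v) = 2 + 3*(3*v) = 2 + 9*v)
(27 + z(7))**2 = (27 + (2 + 9*7))**2 = (27 + (2 + 63))**2 = (27 + 65)**2 = 92**2 = 8464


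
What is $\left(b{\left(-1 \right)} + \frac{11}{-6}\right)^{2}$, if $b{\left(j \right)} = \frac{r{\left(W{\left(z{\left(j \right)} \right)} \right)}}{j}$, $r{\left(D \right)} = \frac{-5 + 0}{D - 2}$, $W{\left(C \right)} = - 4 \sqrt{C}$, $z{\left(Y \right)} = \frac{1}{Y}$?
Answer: $\frac{40}{9} - \frac{14 i}{3} \approx 4.4444 - 4.6667 i$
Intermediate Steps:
$r{\left(D \right)} = - \frac{5}{-2 + D}$
$b{\left(j \right)} = - \frac{5}{j \left(-2 - 4 \sqrt{\frac{1}{j}}\right)}$ ($b{\left(j \right)} = \frac{\left(-5\right) \frac{1}{-2 - 4 \sqrt{\frac{1}{j}}}}{j} = - \frac{5}{j \left(-2 - 4 \sqrt{\frac{1}{j}}\right)}$)
$\left(b{\left(-1 \right)} + \frac{11}{-6}\right)^{2} = \left(\frac{5}{2 \left(-1\right) \left(1 + 2 \sqrt{\frac{1}{-1}}\right)} + \frac{11}{-6}\right)^{2} = \left(\frac{5}{2} \left(-1\right) \frac{1}{1 + 2 \sqrt{-1}} + 11 \left(- \frac{1}{6}\right)\right)^{2} = \left(\frac{5}{2} \left(-1\right) \frac{1}{1 + 2 i} - \frac{11}{6}\right)^{2} = \left(\frac{5}{2} \left(-1\right) \frac{1 - 2 i}{5} - \frac{11}{6}\right)^{2} = \left(\left(- \frac{1}{2} + i\right) - \frac{11}{6}\right)^{2} = \left(- \frac{7}{3} + i\right)^{2}$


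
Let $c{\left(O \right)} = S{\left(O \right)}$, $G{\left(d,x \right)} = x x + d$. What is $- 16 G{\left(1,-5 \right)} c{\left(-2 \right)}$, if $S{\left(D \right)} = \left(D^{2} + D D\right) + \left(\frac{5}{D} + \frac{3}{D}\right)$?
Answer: $-1664$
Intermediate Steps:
$G{\left(d,x \right)} = d + x^{2}$ ($G{\left(d,x \right)} = x^{2} + d = d + x^{2}$)
$S{\left(D \right)} = 2 D^{2} + \frac{8}{D}$ ($S{\left(D \right)} = \left(D^{2} + D^{2}\right) + \frac{8}{D} = 2 D^{2} + \frac{8}{D}$)
$c{\left(O \right)} = \frac{2 \left(4 + O^{3}\right)}{O}$
$- 16 G{\left(1,-5 \right)} c{\left(-2 \right)} = - 16 \left(1 + \left(-5\right)^{2}\right) \frac{2 \left(4 + \left(-2\right)^{3}\right)}{-2} = - 16 \left(1 + 25\right) 2 \left(- \frac{1}{2}\right) \left(4 - 8\right) = \left(-16\right) 26 \cdot 2 \left(- \frac{1}{2}\right) \left(-4\right) = \left(-416\right) 4 = -1664$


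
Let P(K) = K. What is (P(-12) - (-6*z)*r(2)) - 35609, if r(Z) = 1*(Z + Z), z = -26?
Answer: -36245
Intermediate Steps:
r(Z) = 2*Z (r(Z) = 1*(2*Z) = 2*Z)
(P(-12) - (-6*z)*r(2)) - 35609 = (-12 - (-6*(-26))*2*2) - 35609 = (-12 - 156*4) - 35609 = (-12 - 1*624) - 35609 = (-12 - 624) - 35609 = -636 - 35609 = -36245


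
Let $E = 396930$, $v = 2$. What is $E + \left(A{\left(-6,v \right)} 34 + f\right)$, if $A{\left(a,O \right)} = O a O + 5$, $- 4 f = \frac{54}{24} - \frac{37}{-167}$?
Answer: $\frac{1058869197}{2672} \approx 3.9628 \cdot 10^{5}$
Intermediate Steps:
$f = - \frac{1651}{2672}$ ($f = - \frac{\frac{54}{24} - \frac{37}{-167}}{4} = - \frac{54 \cdot \frac{1}{24} - - \frac{37}{167}}{4} = - \frac{\frac{9}{4} + \frac{37}{167}}{4} = \left(- \frac{1}{4}\right) \frac{1651}{668} = - \frac{1651}{2672} \approx -0.61789$)
$A{\left(a,O \right)} = 5 + a O^{2}$ ($A{\left(a,O \right)} = a O^{2} + 5 = 5 + a O^{2}$)
$E + \left(A{\left(-6,v \right)} 34 + f\right) = 396930 + \left(\left(5 - 6 \cdot 2^{2}\right) 34 - \frac{1651}{2672}\right) = 396930 + \left(\left(5 - 24\right) 34 - \frac{1651}{2672}\right) = 396930 - \frac{1727763}{2672} = \frac{1058869197}{2672}$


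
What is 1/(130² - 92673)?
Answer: -1/75773 ≈ -1.3197e-5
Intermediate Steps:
1/(130² - 92673) = 1/(16900 - 92673) = 1/(-75773) = -1/75773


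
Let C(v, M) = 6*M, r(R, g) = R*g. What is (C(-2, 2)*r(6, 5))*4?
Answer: 1440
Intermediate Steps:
(C(-2, 2)*r(6, 5))*4 = ((6*2)*(6*5))*4 = (12*30)*4 = 360*4 = 1440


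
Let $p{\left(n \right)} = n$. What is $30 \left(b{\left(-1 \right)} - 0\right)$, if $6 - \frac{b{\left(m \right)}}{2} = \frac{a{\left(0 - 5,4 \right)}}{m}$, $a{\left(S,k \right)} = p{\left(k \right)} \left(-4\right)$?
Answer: $-600$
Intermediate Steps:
$a{\left(S,k \right)} = - 4 k$ ($a{\left(S,k \right)} = k \left(-4\right) = - 4 k$)
$b{\left(m \right)} = 12 + \frac{32}{m}$ ($b{\left(m \right)} = 12 - 2 \frac{\left(-4\right) 4}{m} = 12 - 2 \left(- \frac{16}{m}\right) = 12 + \frac{32}{m}$)
$30 \left(b{\left(-1 \right)} - 0\right) = 30 \left(\left(12 + \frac{32}{-1}\right) - 0\right) = 30 \left(\left(12 + 32 \left(-1\right)\right) + 0\right) = 30 \left(\left(12 - 32\right) + 0\right) = 30 \left(-20 + 0\right) = 30 \left(-20\right) = -600$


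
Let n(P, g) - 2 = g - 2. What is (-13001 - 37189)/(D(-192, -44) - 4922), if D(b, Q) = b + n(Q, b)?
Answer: 3585/379 ≈ 9.4591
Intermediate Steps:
n(P, g) = g (n(P, g) = 2 + (g - 2) = 2 + (-2 + g) = g)
D(b, Q) = 2*b (D(b, Q) = b + b = 2*b)
(-13001 - 37189)/(D(-192, -44) - 4922) = (-13001 - 37189)/(2*(-192) - 4922) = -50190/(-384 - 4922) = -50190/(-5306) = -50190*(-1/5306) = 3585/379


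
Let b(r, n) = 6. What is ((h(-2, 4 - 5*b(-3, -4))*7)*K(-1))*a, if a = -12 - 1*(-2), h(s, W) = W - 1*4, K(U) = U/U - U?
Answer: 4200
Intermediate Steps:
K(U) = 1 - U
h(s, W) = -4 + W (h(s, W) = W - 4 = -4 + W)
a = -10 (a = -12 + 2 = -10)
((h(-2, 4 - 5*b(-3, -4))*7)*K(-1))*a = (((-4 + (4 - 5*6))*7)*(1 - 1*(-1)))*(-10) = (((-4 + (4 - 1*30))*7)*(1 + 1))*(-10) = (((-4 + (4 - 30))*7)*2)*(-10) = (((-4 - 26)*7)*2)*(-10) = (-30*7*2)*(-10) = -210*2*(-10) = -420*(-10) = 4200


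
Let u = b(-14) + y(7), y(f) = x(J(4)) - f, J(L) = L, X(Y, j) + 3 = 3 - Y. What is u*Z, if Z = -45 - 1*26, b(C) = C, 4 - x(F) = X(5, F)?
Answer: 852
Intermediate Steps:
X(Y, j) = -Y (X(Y, j) = -3 + (3 - Y) = -Y)
x(F) = 9 (x(F) = 4 - (-1)*5 = 4 - 1*(-5) = 4 + 5 = 9)
y(f) = 9 - f
Z = -71 (Z = -45 - 26 = -71)
u = -12 (u = -14 + (9 - 1*7) = -14 + (9 - 7) = -14 + 2 = -12)
u*Z = -12*(-71) = 852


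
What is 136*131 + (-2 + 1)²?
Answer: 17817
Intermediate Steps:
136*131 + (-2 + 1)² = 17816 + (-1)² = 17816 + 1 = 17817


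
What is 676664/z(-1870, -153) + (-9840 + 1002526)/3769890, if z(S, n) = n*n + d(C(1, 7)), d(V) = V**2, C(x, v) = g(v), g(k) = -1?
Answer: 128709381311/4412656245 ≈ 29.168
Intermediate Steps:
C(x, v) = -1
z(S, n) = 1 + n**2 (z(S, n) = n*n + (-1)**2 = n**2 + 1 = 1 + n**2)
676664/z(-1870, -153) + (-9840 + 1002526)/3769890 = 676664/(1 + (-153)**2) + (-9840 + 1002526)/3769890 = 676664/(1 + 23409) + 992686*(1/3769890) = 676664/23410 + 496343/1884945 = 676664*(1/23410) + 496343/1884945 = 338332/11705 + 496343/1884945 = 128709381311/4412656245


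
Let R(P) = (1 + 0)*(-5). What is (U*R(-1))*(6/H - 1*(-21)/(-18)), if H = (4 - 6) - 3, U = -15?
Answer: -355/2 ≈ -177.50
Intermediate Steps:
R(P) = -5 (R(P) = 1*(-5) = -5)
H = -5 (H = -2 - 3 = -5)
(U*R(-1))*(6/H - 1*(-21)/(-18)) = (-15*(-5))*(6/(-5) - 1*(-21)/(-18)) = 75*(6*(-⅕) + 21*(-1/18)) = 75*(-6/5 - 7/6) = 75*(-71/30) = -355/2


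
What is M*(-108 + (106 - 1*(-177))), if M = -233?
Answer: -40775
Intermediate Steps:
M*(-108 + (106 - 1*(-177))) = -233*(-108 + (106 - 1*(-177))) = -233*(-108 + (106 + 177)) = -233*(-108 + 283) = -233*175 = -40775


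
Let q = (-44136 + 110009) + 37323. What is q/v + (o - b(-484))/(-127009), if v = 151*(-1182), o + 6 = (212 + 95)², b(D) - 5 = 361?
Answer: -14931087739/11334410169 ≈ -1.3173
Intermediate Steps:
b(D) = 366 (b(D) = 5 + 361 = 366)
q = 103196 (q = 65873 + 37323 = 103196)
o = 94243 (o = -6 + (212 + 95)² = -6 + 307² = -6 + 94249 = 94243)
v = -178482
q/v + (o - b(-484))/(-127009) = 103196/(-178482) + (94243 - 1*366)/(-127009) = 103196*(-1/178482) + (94243 - 366)*(-1/127009) = -51598/89241 + 93877*(-1/127009) = -51598/89241 - 93877/127009 = -14931087739/11334410169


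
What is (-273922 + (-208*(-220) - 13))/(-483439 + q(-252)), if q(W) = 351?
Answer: 228175/483088 ≈ 0.47233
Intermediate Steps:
(-273922 + (-208*(-220) - 13))/(-483439 + q(-252)) = (-273922 + (-208*(-220) - 13))/(-483439 + 351) = (-273922 + (45760 - 13))/(-483088) = (-273922 + 45747)*(-1/483088) = -228175*(-1/483088) = 228175/483088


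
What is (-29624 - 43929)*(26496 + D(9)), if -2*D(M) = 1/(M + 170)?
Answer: -697691909551/358 ≈ -1.9489e+9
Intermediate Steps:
D(M) = -1/(2*(170 + M)) (D(M) = -1/(2*(M + 170)) = -1/(2*(170 + M)))
(-29624 - 43929)*(26496 + D(9)) = (-29624 - 43929)*(26496 - 1/(340 + 2*9)) = -73553*(26496 - 1/(340 + 18)) = -73553*(26496 - 1/358) = -73553*9485567/358 = -697691909551/358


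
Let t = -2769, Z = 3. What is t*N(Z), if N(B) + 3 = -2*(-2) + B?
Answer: -11076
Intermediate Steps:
N(B) = 1 + B (N(B) = -3 + (-2*(-2) + B) = -3 + (4 + B) = 1 + B)
t*N(Z) = -2769*(1 + 3) = -2769*4 = -11076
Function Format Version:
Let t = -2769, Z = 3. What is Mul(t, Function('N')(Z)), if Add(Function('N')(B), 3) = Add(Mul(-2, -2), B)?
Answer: -11076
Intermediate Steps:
Function('N')(B) = Add(1, B) (Function('N')(B) = Add(-3, Add(Mul(-2, -2), B)) = Add(-3, Add(4, B)) = Add(1, B))
Mul(t, Function('N')(Z)) = Mul(-2769, Add(1, 3)) = Mul(-2769, 4) = -11076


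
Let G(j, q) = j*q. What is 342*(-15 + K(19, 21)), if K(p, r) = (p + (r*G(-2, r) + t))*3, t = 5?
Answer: -885438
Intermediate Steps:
K(p, r) = 15 - 6*r**2 + 3*p (K(p, r) = (p + (r*(-2*r) + 5))*3 = (p + (-2*r**2 + 5))*3 = (p + (5 - 2*r**2))*3 = (5 + p - 2*r**2)*3 = 15 - 6*r**2 + 3*p)
342*(-15 + K(19, 21)) = 342*(-15 + (15 - 6*21**2 + 3*19)) = 342*(-15 + (15 - 6*441 + 57)) = 342*(-15 + (15 - 2646 + 57)) = 342*(-15 - 2574) = 342*(-2589) = -885438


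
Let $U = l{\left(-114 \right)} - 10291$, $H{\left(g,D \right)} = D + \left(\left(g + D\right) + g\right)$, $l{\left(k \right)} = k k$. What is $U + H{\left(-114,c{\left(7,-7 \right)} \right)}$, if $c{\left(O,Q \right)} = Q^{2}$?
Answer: $2575$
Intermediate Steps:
$l{\left(k \right)} = k^{2}$
$H{\left(g,D \right)} = 2 D + 2 g$ ($H{\left(g,D \right)} = D + \left(\left(D + g\right) + g\right) = D + \left(D + 2 g\right) = 2 D + 2 g$)
$U = 2705$ ($U = \left(-114\right)^{2} - 10291 = 12996 - 10291 = 2705$)
$U + H{\left(-114,c{\left(7,-7 \right)} \right)} = 2705 + \left(2 \left(-7\right)^{2} + 2 \left(-114\right)\right) = 2705 + \left(2 \cdot 49 - 228\right) = 2705 + \left(98 - 228\right) = 2705 - 130 = 2575$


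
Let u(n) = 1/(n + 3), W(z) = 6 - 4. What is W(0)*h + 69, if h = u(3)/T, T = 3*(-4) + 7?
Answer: 1034/15 ≈ 68.933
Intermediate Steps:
W(z) = 2
u(n) = 1/(3 + n)
T = -5 (T = -12 + 7 = -5)
h = -1/30 (h = 1/((3 + 3)*(-5)) = -1/5/6 = (1/6)*(-1/5) = -1/30 ≈ -0.033333)
W(0)*h + 69 = 2*(-1/30) + 69 = -1/15 + 69 = 1034/15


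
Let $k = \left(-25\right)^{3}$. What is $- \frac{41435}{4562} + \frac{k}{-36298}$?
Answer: $- \frac{358181595}{41397869} \approx -8.6522$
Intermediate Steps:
$k = -15625$
$- \frac{41435}{4562} + \frac{k}{-36298} = - \frac{41435}{4562} - \frac{15625}{-36298} = \left(-41435\right) \frac{1}{4562} - - \frac{15625}{36298} = - \frac{41435}{4562} + \frac{15625}{36298} = - \frac{358181595}{41397869}$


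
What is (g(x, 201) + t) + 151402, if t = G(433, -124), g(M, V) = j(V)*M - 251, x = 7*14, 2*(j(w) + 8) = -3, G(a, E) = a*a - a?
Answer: 337276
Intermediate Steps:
G(a, E) = a² - a
j(w) = -19/2 (j(w) = -8 + (½)*(-3) = -8 - 3/2 = -19/2)
x = 98
g(M, V) = -251 - 19*M/2 (g(M, V) = -19*M/2 - 251 = -251 - 19*M/2)
t = 187056 (t = 433*(-1 + 433) = 433*432 = 187056)
(g(x, 201) + t) + 151402 = ((-251 - 19/2*98) + 187056) + 151402 = ((-251 - 931) + 187056) + 151402 = (-1182 + 187056) + 151402 = 185874 + 151402 = 337276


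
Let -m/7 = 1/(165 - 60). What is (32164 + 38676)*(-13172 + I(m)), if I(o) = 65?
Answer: -928499880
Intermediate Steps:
m = -1/15 (m = -7/(165 - 60) = -7/105 = -7*1/105 = -1/15 ≈ -0.066667)
(32164 + 38676)*(-13172 + I(m)) = (32164 + 38676)*(-13172 + 65) = 70840*(-13107) = -928499880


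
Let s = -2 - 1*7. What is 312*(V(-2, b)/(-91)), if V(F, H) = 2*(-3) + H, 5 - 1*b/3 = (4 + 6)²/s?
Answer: -1016/7 ≈ -145.14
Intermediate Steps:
s = -9 (s = -2 - 7 = -9)
b = 145/3 (b = 15 - 3*(4 + 6)²/(-9) = 15 - 3*10²*(-1)/9 = 15 - 300*(-1)/9 = 15 - 3*(-100/9) = 15 + 100/3 = 145/3 ≈ 48.333)
V(F, H) = -6 + H
312*(V(-2, b)/(-91)) = 312*((-6 + 145/3)/(-91)) = 312*((127/3)*(-1/91)) = 312*(-127/273) = -1016/7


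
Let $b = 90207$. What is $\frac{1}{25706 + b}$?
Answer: $\frac{1}{115913} \approx 8.6272 \cdot 10^{-6}$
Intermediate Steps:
$\frac{1}{25706 + b} = \frac{1}{25706 + 90207} = \frac{1}{115913}$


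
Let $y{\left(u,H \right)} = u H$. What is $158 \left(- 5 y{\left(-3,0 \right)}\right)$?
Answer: $0$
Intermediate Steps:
$y{\left(u,H \right)} = H u$
$158 \left(- 5 y{\left(-3,0 \right)}\right) = 158 \left(- 5 \cdot 0 \left(-3\right)\right) = 158 \left(\left(-5\right) 0\right) = 158 \cdot 0 = 0$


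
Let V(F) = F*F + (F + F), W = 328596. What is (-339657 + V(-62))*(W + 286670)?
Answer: -206690614242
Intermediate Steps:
V(F) = F**2 + 2*F
(-339657 + V(-62))*(W + 286670) = (-339657 - 62*(2 - 62))*(328596 + 286670) = (-339657 - 62*(-60))*615266 = (-339657 + 3720)*615266 = -335937*615266 = -206690614242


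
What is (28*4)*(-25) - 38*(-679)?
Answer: 23002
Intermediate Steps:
(28*4)*(-25) - 38*(-679) = 112*(-25) - 1*(-25802) = -2800 + 25802 = 23002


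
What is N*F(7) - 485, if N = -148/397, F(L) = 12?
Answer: -194321/397 ≈ -489.47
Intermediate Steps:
N = -148/397 (N = -148*1/397 = -148/397 ≈ -0.37280)
N*F(7) - 485 = -148/397*12 - 485 = -1776/397 - 485 = -194321/397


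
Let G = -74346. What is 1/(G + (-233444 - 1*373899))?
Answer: -1/681689 ≈ -1.4669e-6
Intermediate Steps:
1/(G + (-233444 - 1*373899)) = 1/(-74346 + (-233444 - 1*373899)) = 1/(-74346 + (-233444 - 373899)) = 1/(-74346 - 607343) = 1/(-681689) = -1/681689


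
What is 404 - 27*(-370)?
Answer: 10394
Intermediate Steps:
404 - 27*(-370) = 404 + 9990 = 10394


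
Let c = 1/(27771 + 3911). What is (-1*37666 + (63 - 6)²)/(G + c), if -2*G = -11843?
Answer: -545199697/93802482 ≈ -5.8122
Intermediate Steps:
G = 11843/2 (G = -½*(-11843) = 11843/2 ≈ 5921.5)
c = 1/31682 ≈ 3.1564e-5
(-1*37666 + (63 - 6)²)/(G + c) = (-1*37666 + (63 - 6)²)/(11843/2 + 1/31682) = (-37666 + 57²)/(93802482/15841) = (-37666 + 3249)*(15841/93802482) = -34417*15841/93802482 = -545199697/93802482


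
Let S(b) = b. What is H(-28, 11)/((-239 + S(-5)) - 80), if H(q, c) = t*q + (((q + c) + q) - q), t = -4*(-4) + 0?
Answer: 155/108 ≈ 1.4352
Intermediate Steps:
t = 16 (t = 16 + 0 = 16)
H(q, c) = c + 17*q (H(q, c) = 16*q + (((q + c) + q) - q) = 16*q + (((c + q) + q) - q) = 16*q + ((c + 2*q) - q) = 16*q + (c + q) = c + 17*q)
H(-28, 11)/((-239 + S(-5)) - 80) = (11 + 17*(-28))/((-239 - 5) - 80) = (11 - 476)/(-244 - 80) = -465/(-324) = -465*(-1/324) = 155/108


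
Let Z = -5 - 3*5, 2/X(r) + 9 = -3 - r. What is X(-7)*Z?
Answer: 8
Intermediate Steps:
X(r) = 2/(-12 - r) (X(r) = 2/(-9 + (-3 - r)) = 2/(-12 - r))
Z = -20 (Z = -5 - 15 = -20)
X(-7)*Z = -2/(12 - 7)*(-20) = -2/5*(-20) = -2*⅕*(-20) = -⅖*(-20) = 8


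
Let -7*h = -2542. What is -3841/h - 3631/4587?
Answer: -132560671/11660154 ≈ -11.369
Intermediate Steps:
h = 2542/7 (h = -⅐*(-2542) = 2542/7 ≈ 363.14)
-3841/h - 3631/4587 = -3841/2542/7 - 3631/4587 = -3841*7/2542 - 3631*1/4587 = -26887/2542 - 3631/4587 = -132560671/11660154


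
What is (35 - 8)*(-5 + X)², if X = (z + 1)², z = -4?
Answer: 432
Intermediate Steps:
X = 9 (X = (-4 + 1)² = (-3)² = 9)
(35 - 8)*(-5 + X)² = (35 - 8)*(-5 + 9)² = 27*4² = 27*16 = 432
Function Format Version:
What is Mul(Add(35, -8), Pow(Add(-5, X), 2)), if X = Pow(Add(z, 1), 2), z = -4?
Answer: 432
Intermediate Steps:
X = 9 (X = Pow(Add(-4, 1), 2) = Pow(-3, 2) = 9)
Mul(Add(35, -8), Pow(Add(-5, X), 2)) = Mul(Add(35, -8), Pow(Add(-5, 9), 2)) = Mul(27, Pow(4, 2)) = Mul(27, 16) = 432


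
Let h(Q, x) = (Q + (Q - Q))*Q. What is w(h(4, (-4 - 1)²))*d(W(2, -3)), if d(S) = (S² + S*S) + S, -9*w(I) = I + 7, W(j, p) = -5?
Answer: -115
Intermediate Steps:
h(Q, x) = Q² (h(Q, x) = (Q + 0)*Q = Q*Q = Q²)
w(I) = -7/9 - I/9 (w(I) = -(I + 7)/9 = -(7 + I)/9 = -7/9 - I/9)
d(S) = S + 2*S² (d(S) = (S² + S²) + S = 2*S² + S = S + 2*S²)
w(h(4, (-4 - 1)²))*d(W(2, -3)) = (-7/9 - ⅑*4²)*(-5*(1 + 2*(-5))) = (-7/9 - ⅑*16)*(-5*(1 - 10)) = (-7/9 - 16/9)*(-5*(-9)) = -23/9*45 = -115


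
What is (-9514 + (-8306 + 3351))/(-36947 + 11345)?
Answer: 4823/8534 ≈ 0.56515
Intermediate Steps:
(-9514 + (-8306 + 3351))/(-36947 + 11345) = (-9514 - 4955)/(-25602) = -14469*(-1/25602) = 4823/8534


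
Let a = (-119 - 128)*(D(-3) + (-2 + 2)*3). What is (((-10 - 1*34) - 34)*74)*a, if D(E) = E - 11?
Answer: -19959576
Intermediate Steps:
D(E) = -11 + E
a = 3458 (a = (-119 - 128)*((-11 - 3) + (-2 + 2)*3) = -247*(-14 + 0*3) = -247*(-14 + 0) = -247*(-14) = 3458)
(((-10 - 1*34) - 34)*74)*a = (((-10 - 1*34) - 34)*74)*3458 = (((-10 - 34) - 34)*74)*3458 = ((-44 - 34)*74)*3458 = -78*74*3458 = -5772*3458 = -19959576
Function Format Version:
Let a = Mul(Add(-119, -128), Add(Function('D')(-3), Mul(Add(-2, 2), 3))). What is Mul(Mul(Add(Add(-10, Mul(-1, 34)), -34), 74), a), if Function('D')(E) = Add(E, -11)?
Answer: -19959576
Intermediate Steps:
Function('D')(E) = Add(-11, E)
a = 3458 (a = Mul(Add(-119, -128), Add(Add(-11, -3), Mul(Add(-2, 2), 3))) = Mul(-247, Add(-14, Mul(0, 3))) = Mul(-247, Add(-14, 0)) = Mul(-247, -14) = 3458)
Mul(Mul(Add(Add(-10, Mul(-1, 34)), -34), 74), a) = Mul(Mul(Add(Add(-10, Mul(-1, 34)), -34), 74), 3458) = Mul(Mul(Add(Add(-10, -34), -34), 74), 3458) = Mul(Mul(Add(-44, -34), 74), 3458) = Mul(Mul(-78, 74), 3458) = Mul(-5772, 3458) = -19959576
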